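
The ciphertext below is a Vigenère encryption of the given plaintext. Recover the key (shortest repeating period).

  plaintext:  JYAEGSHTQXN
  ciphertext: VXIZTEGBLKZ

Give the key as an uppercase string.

MZIVN

  i= 0: V-J = 12 → M
  i= 1: X-Y = 25 → Z
  i= 2: I-A =  8 → I
  i= 3: Z-E = 21 → V
  i= 4: T-G = 13 → N
  i= 5: E-S = 12 → M
  i= 6: G-H = 25 → Z
  i= 7: B-T =  8 → I
  i= 8: L-Q = 21 → V
  i= 9: K-X = 13 → N
  i=10: Z-N = 12 → M
  shifts repeat with period 5: MZIVN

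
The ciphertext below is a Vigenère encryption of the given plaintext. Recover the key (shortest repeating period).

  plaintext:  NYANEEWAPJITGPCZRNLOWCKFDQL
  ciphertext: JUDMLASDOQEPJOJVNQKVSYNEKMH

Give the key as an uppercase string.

WWDZH

  i= 0: J-N = 22 → W
  i= 1: U-Y = 22 → W
  i= 2: D-A =  3 → D
  i= 3: M-N = 25 → Z
  i= 4: L-E =  7 → H
  i= 5: A-E = 22 → W
  i= 6: S-W = 22 → W
  i= 7: D-A =  3 → D
  i= 8: O-P = 25 → Z
  i= 9: Q-J =  7 → H
  i=10: E-I = 22 → W
  i=11: P-T = 22 → W
  i=12: J-G =  3 → D
  i=13: O-P = 25 → Z
  i=14: J-C =  7 → H
  i=15: V-Z = 22 → W
  i=16: N-R = 22 → W
  i=17: Q-N =  3 → D
  i=18: K-L = 25 → Z
  i=19: V-O =  7 → H
  i=20: S-W = 22 → W
  i=21: Y-C = 22 → W
  i=22: N-K =  3 → D
  i=23: E-F = 25 → Z
  i=24: K-D =  7 → H
  i=25: M-Q = 22 → W
  i=26: H-L = 22 → W
  shifts repeat with period 5: WWDZH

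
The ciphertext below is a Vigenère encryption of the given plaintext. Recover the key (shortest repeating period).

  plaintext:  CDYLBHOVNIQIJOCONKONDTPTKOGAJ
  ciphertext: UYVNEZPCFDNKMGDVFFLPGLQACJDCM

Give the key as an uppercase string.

SVXCDSBH

  i= 0: U-C = 18 → S
  i= 1: Y-D = 21 → V
  i= 2: V-Y = 23 → X
  i= 3: N-L =  2 → C
  i= 4: E-B =  3 → D
  i= 5: Z-H = 18 → S
  i= 6: P-O =  1 → B
  i= 7: C-V =  7 → H
  i= 8: F-N = 18 → S
  i= 9: D-I = 21 → V
  i=10: N-Q = 23 → X
  i=11: K-I =  2 → C
  i=12: M-J =  3 → D
  i=13: G-O = 18 → S
  i=14: D-C =  1 → B
  i=15: V-O =  7 → H
  i=16: F-N = 18 → S
  i=17: F-K = 21 → V
  i=18: L-O = 23 → X
  i=19: P-N =  2 → C
  i=20: G-D =  3 → D
  i=21: L-T = 18 → S
  i=22: Q-P =  1 → B
  i=23: A-T =  7 → H
  i=24: C-K = 18 → S
  i=25: J-O = 21 → V
  i=26: D-G = 23 → X
  i=27: C-A =  2 → C
  i=28: M-J =  3 → D
  shifts repeat with period 8: SVXCDSBH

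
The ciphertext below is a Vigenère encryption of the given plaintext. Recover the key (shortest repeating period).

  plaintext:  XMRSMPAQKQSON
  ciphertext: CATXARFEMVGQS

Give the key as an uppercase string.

  i= 0: C-X =  5 → F
  i= 1: A-M = 14 → O
  i= 2: T-R =  2 → C
  i= 3: X-S =  5 → F
  i= 4: A-M = 14 → O
  i= 5: R-P =  2 → C
  i= 6: F-A =  5 → F
  i= 7: E-Q = 14 → O
  i= 8: M-K =  2 → C
  i= 9: V-Q =  5 → F
  i=10: G-S = 14 → O
  i=11: Q-O =  2 → C
  i=12: S-N =  5 → F
  shifts repeat with period 3: FOC

FOC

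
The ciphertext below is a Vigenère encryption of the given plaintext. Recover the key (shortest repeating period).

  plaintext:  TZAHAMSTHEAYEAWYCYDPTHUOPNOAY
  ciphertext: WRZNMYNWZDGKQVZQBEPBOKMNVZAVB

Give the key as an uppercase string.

DSZGMMV

  i= 0: W-T =  3 → D
  i= 1: R-Z = 18 → S
  i= 2: Z-A = 25 → Z
  i= 3: N-H =  6 → G
  i= 4: M-A = 12 → M
  i= 5: Y-M = 12 → M
  i= 6: N-S = 21 → V
  i= 7: W-T =  3 → D
  i= 8: Z-H = 18 → S
  i= 9: D-E = 25 → Z
  i=10: G-A =  6 → G
  i=11: K-Y = 12 → M
  i=12: Q-E = 12 → M
  i=13: V-A = 21 → V
  i=14: Z-W =  3 → D
  i=15: Q-Y = 18 → S
  i=16: B-C = 25 → Z
  i=17: E-Y =  6 → G
  i=18: P-D = 12 → M
  i=19: B-P = 12 → M
  i=20: O-T = 21 → V
  i=21: K-H =  3 → D
  i=22: M-U = 18 → S
  i=23: N-O = 25 → Z
  i=24: V-P =  6 → G
  i=25: Z-N = 12 → M
  i=26: A-O = 12 → M
  i=27: V-A = 21 → V
  i=28: B-Y =  3 → D
  shifts repeat with period 7: DSZGMMV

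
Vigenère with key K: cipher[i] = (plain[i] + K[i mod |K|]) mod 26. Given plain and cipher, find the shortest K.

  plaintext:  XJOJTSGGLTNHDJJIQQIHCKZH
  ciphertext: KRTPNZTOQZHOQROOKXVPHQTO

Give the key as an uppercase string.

NIFGUH

  i= 0: K-X = 13 → N
  i= 1: R-J =  8 → I
  i= 2: T-O =  5 → F
  i= 3: P-J =  6 → G
  i= 4: N-T = 20 → U
  i= 5: Z-S =  7 → H
  i= 6: T-G = 13 → N
  i= 7: O-G =  8 → I
  i= 8: Q-L =  5 → F
  i= 9: Z-T =  6 → G
  i=10: H-N = 20 → U
  i=11: O-H =  7 → H
  i=12: Q-D = 13 → N
  i=13: R-J =  8 → I
  i=14: O-J =  5 → F
  i=15: O-I =  6 → G
  i=16: K-Q = 20 → U
  i=17: X-Q =  7 → H
  i=18: V-I = 13 → N
  i=19: P-H =  8 → I
  i=20: H-C =  5 → F
  i=21: Q-K =  6 → G
  i=22: T-Z = 20 → U
  i=23: O-H =  7 → H
  shifts repeat with period 6: NIFGUH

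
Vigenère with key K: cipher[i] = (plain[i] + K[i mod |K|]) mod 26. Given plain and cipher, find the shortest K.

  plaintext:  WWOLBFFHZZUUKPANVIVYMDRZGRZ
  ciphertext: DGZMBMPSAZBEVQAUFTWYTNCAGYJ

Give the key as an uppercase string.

HKLBA

  i= 0: D-W =  7 → H
  i= 1: G-W = 10 → K
  i= 2: Z-O = 11 → L
  i= 3: M-L =  1 → B
  i= 4: B-B =  0 → A
  i= 5: M-F =  7 → H
  i= 6: P-F = 10 → K
  i= 7: S-H = 11 → L
  i= 8: A-Z =  1 → B
  i= 9: Z-Z =  0 → A
  i=10: B-U =  7 → H
  i=11: E-U = 10 → K
  i=12: V-K = 11 → L
  i=13: Q-P =  1 → B
  i=14: A-A =  0 → A
  i=15: U-N =  7 → H
  i=16: F-V = 10 → K
  i=17: T-I = 11 → L
  i=18: W-V =  1 → B
  i=19: Y-Y =  0 → A
  i=20: T-M =  7 → H
  i=21: N-D = 10 → K
  i=22: C-R = 11 → L
  i=23: A-Z =  1 → B
  i=24: G-G =  0 → A
  i=25: Y-R =  7 → H
  i=26: J-Z = 10 → K
  shifts repeat with period 5: HKLBA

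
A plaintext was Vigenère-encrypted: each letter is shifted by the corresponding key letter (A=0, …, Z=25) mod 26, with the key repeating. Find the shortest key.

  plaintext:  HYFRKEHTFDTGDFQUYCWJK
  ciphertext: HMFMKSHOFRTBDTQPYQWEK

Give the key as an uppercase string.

  i= 0: H-H =  0 → A
  i= 1: M-Y = 14 → O
  i= 2: F-F =  0 → A
  i= 3: M-R = 21 → V
  i= 4: K-K =  0 → A
  i= 5: S-E = 14 → O
  i= 6: H-H =  0 → A
  i= 7: O-T = 21 → V
  i= 8: F-F =  0 → A
  i= 9: R-D = 14 → O
  i=10: T-T =  0 → A
  i=11: B-G = 21 → V
  i=12: D-D =  0 → A
  i=13: T-F = 14 → O
  i=14: Q-Q =  0 → A
  i=15: P-U = 21 → V
  i=16: Y-Y =  0 → A
  i=17: Q-C = 14 → O
  i=18: W-W =  0 → A
  i=19: E-J = 21 → V
  i=20: K-K =  0 → A
  shifts repeat with period 4: AOAV

AOAV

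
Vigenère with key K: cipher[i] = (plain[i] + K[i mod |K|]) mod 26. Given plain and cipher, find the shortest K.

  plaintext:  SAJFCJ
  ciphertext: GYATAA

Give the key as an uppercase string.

  i= 0: G-S = 14 → O
  i= 1: Y-A = 24 → Y
  i= 2: A-J = 17 → R
  i= 3: T-F = 14 → O
  i= 4: A-C = 24 → Y
  i= 5: A-J = 17 → R
  shifts repeat with period 3: OYR

OYR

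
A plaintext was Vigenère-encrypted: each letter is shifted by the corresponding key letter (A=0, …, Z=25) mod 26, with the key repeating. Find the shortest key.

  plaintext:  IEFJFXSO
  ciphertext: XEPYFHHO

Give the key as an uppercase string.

PAK

  i= 0: X-I = 15 → P
  i= 1: E-E =  0 → A
  i= 2: P-F = 10 → K
  i= 3: Y-J = 15 → P
  i= 4: F-F =  0 → A
  i= 5: H-X = 10 → K
  i= 6: H-S = 15 → P
  i= 7: O-O =  0 → A
  shifts repeat with period 3: PAK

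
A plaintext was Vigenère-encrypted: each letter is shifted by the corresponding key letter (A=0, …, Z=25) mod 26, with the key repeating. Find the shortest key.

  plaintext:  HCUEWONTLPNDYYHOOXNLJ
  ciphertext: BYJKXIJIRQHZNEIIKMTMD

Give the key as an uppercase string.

  i= 0: B-H = 20 → U
  i= 1: Y-C = 22 → W
  i= 2: J-U = 15 → P
  i= 3: K-E =  6 → G
  i= 4: X-W =  1 → B
  i= 5: I-O = 20 → U
  i= 6: J-N = 22 → W
  i= 7: I-T = 15 → P
  i= 8: R-L =  6 → G
  i= 9: Q-P =  1 → B
  i=10: H-N = 20 → U
  i=11: Z-D = 22 → W
  i=12: N-Y = 15 → P
  i=13: E-Y =  6 → G
  i=14: I-H =  1 → B
  i=15: I-O = 20 → U
  i=16: K-O = 22 → W
  i=17: M-X = 15 → P
  i=18: T-N =  6 → G
  i=19: M-L =  1 → B
  i=20: D-J = 20 → U
  shifts repeat with period 5: UWPGB

UWPGB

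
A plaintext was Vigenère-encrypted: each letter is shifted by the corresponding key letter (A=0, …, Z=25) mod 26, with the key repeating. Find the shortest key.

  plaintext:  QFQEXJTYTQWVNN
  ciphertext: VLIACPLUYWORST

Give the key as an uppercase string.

  i= 0: V-Q =  5 → F
  i= 1: L-F =  6 → G
  i= 2: I-Q = 18 → S
  i= 3: A-E = 22 → W
  i= 4: C-X =  5 → F
  i= 5: P-J =  6 → G
  i= 6: L-T = 18 → S
  i= 7: U-Y = 22 → W
  i= 8: Y-T =  5 → F
  i= 9: W-Q =  6 → G
  i=10: O-W = 18 → S
  i=11: R-V = 22 → W
  i=12: S-N =  5 → F
  i=13: T-N =  6 → G
  shifts repeat with period 4: FGSW

FGSW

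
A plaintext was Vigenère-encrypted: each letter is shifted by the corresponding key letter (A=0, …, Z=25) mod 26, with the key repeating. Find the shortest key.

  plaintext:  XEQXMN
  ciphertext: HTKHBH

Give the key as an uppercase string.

KPU

  i= 0: H-X = 10 → K
  i= 1: T-E = 15 → P
  i= 2: K-Q = 20 → U
  i= 3: H-X = 10 → K
  i= 4: B-M = 15 → P
  i= 5: H-N = 20 → U
  shifts repeat with period 3: KPU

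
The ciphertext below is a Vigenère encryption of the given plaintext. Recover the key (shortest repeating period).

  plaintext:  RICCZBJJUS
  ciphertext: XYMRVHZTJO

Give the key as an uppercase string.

GQKPW

  i= 0: X-R =  6 → G
  i= 1: Y-I = 16 → Q
  i= 2: M-C = 10 → K
  i= 3: R-C = 15 → P
  i= 4: V-Z = 22 → W
  i= 5: H-B =  6 → G
  i= 6: Z-J = 16 → Q
  i= 7: T-J = 10 → K
  i= 8: J-U = 15 → P
  i= 9: O-S = 22 → W
  shifts repeat with period 5: GQKPW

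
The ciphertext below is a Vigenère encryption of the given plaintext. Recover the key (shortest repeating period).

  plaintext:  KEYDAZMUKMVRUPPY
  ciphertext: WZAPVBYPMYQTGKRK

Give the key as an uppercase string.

MVC

  i= 0: W-K = 12 → M
  i= 1: Z-E = 21 → V
  i= 2: A-Y =  2 → C
  i= 3: P-D = 12 → M
  i= 4: V-A = 21 → V
  i= 5: B-Z =  2 → C
  i= 6: Y-M = 12 → M
  i= 7: P-U = 21 → V
  i= 8: M-K =  2 → C
  i= 9: Y-M = 12 → M
  i=10: Q-V = 21 → V
  i=11: T-R =  2 → C
  i=12: G-U = 12 → M
  i=13: K-P = 21 → V
  i=14: R-P =  2 → C
  i=15: K-Y = 12 → M
  shifts repeat with period 3: MVC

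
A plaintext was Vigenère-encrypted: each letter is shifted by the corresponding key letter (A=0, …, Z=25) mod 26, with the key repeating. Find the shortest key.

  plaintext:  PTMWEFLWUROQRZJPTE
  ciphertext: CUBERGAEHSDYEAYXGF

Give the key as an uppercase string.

  i= 0: C-P = 13 → N
  i= 1: U-T =  1 → B
  i= 2: B-M = 15 → P
  i= 3: E-W =  8 → I
  i= 4: R-E = 13 → N
  i= 5: G-F =  1 → B
  i= 6: A-L = 15 → P
  i= 7: E-W =  8 → I
  i= 8: H-U = 13 → N
  i= 9: S-R =  1 → B
  i=10: D-O = 15 → P
  i=11: Y-Q =  8 → I
  i=12: E-R = 13 → N
  i=13: A-Z =  1 → B
  i=14: Y-J = 15 → P
  i=15: X-P =  8 → I
  i=16: G-T = 13 → N
  i=17: F-E =  1 → B
  shifts repeat with period 4: NBPI

NBPI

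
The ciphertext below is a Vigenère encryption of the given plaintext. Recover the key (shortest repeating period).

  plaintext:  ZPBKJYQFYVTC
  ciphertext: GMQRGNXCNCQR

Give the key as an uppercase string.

  i= 0: G-Z =  7 → H
  i= 1: M-P = 23 → X
  i= 2: Q-B = 15 → P
  i= 3: R-K =  7 → H
  i= 4: G-J = 23 → X
  i= 5: N-Y = 15 → P
  i= 6: X-Q =  7 → H
  i= 7: C-F = 23 → X
  i= 8: N-Y = 15 → P
  i= 9: C-V =  7 → H
  i=10: Q-T = 23 → X
  i=11: R-C = 15 → P
  shifts repeat with period 3: HXP

HXP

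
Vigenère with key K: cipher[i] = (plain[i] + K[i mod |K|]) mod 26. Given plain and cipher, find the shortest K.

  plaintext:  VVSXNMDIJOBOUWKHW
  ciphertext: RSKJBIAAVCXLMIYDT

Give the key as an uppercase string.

  i= 0: R-V = 22 → W
  i= 1: S-V = 23 → X
  i= 2: K-S = 18 → S
  i= 3: J-X = 12 → M
  i= 4: B-N = 14 → O
  i= 5: I-M = 22 → W
  i= 6: A-D = 23 → X
  i= 7: A-I = 18 → S
  i= 8: V-J = 12 → M
  i= 9: C-O = 14 → O
  i=10: X-B = 22 → W
  i=11: L-O = 23 → X
  i=12: M-U = 18 → S
  i=13: I-W = 12 → M
  i=14: Y-K = 14 → O
  i=15: D-H = 22 → W
  i=16: T-W = 23 → X
  shifts repeat with period 5: WXSMO

WXSMO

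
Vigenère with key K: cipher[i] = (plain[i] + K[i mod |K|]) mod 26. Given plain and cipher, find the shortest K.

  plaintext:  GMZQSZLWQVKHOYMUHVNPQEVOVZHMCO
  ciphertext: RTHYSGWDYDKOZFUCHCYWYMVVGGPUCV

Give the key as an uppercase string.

  i= 0: R-G = 11 → L
  i= 1: T-M =  7 → H
  i= 2: H-Z =  8 → I
  i= 3: Y-Q =  8 → I
  i= 4: S-S =  0 → A
  i= 5: G-Z =  7 → H
  i= 6: W-L = 11 → L
  i= 7: D-W =  7 → H
  i= 8: Y-Q =  8 → I
  i= 9: D-V =  8 → I
  i=10: K-K =  0 → A
  i=11: O-H =  7 → H
  i=12: Z-O = 11 → L
  i=13: F-Y =  7 → H
  i=14: U-M =  8 → I
  i=15: C-U =  8 → I
  i=16: H-H =  0 → A
  i=17: C-V =  7 → H
  i=18: Y-N = 11 → L
  i=19: W-P =  7 → H
  i=20: Y-Q =  8 → I
  i=21: M-E =  8 → I
  i=22: V-V =  0 → A
  i=23: V-O =  7 → H
  i=24: G-V = 11 → L
  i=25: G-Z =  7 → H
  i=26: P-H =  8 → I
  i=27: U-M =  8 → I
  i=28: C-C =  0 → A
  i=29: V-O =  7 → H
  shifts repeat with period 6: LHIIAH

LHIIAH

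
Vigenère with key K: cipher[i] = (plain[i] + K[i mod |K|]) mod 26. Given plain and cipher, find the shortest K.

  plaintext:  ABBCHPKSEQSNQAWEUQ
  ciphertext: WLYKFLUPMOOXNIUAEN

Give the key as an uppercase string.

WKXIY

  i= 0: W-A = 22 → W
  i= 1: L-B = 10 → K
  i= 2: Y-B = 23 → X
  i= 3: K-C =  8 → I
  i= 4: F-H = 24 → Y
  i= 5: L-P = 22 → W
  i= 6: U-K = 10 → K
  i= 7: P-S = 23 → X
  i= 8: M-E =  8 → I
  i= 9: O-Q = 24 → Y
  i=10: O-S = 22 → W
  i=11: X-N = 10 → K
  i=12: N-Q = 23 → X
  i=13: I-A =  8 → I
  i=14: U-W = 24 → Y
  i=15: A-E = 22 → W
  i=16: E-U = 10 → K
  i=17: N-Q = 23 → X
  shifts repeat with period 5: WKXIY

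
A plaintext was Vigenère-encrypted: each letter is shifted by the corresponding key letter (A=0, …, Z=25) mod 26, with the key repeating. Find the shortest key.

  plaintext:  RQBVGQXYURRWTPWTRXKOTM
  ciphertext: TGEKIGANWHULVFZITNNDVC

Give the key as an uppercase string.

CQDP

  i= 0: T-R =  2 → C
  i= 1: G-Q = 16 → Q
  i= 2: E-B =  3 → D
  i= 3: K-V = 15 → P
  i= 4: I-G =  2 → C
  i= 5: G-Q = 16 → Q
  i= 6: A-X =  3 → D
  i= 7: N-Y = 15 → P
  i= 8: W-U =  2 → C
  i= 9: H-R = 16 → Q
  i=10: U-R =  3 → D
  i=11: L-W = 15 → P
  i=12: V-T =  2 → C
  i=13: F-P = 16 → Q
  i=14: Z-W =  3 → D
  i=15: I-T = 15 → P
  i=16: T-R =  2 → C
  i=17: N-X = 16 → Q
  i=18: N-K =  3 → D
  i=19: D-O = 15 → P
  i=20: V-T =  2 → C
  i=21: C-M = 16 → Q
  shifts repeat with period 4: CQDP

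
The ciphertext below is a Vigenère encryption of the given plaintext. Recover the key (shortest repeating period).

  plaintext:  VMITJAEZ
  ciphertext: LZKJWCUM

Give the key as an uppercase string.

  i= 0: L-V = 16 → Q
  i= 1: Z-M = 13 → N
  i= 2: K-I =  2 → C
  i= 3: J-T = 16 → Q
  i= 4: W-J = 13 → N
  i= 5: C-A =  2 → C
  i= 6: U-E = 16 → Q
  i= 7: M-Z = 13 → N
  shifts repeat with period 3: QNC

QNC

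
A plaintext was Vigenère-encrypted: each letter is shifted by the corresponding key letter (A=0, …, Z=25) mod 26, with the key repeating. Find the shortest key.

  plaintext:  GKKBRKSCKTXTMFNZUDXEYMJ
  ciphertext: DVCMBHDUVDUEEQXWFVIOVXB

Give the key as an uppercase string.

  i= 0: D-G = 23 → X
  i= 1: V-K = 11 → L
  i= 2: C-K = 18 → S
  i= 3: M-B = 11 → L
  i= 4: B-R = 10 → K
  i= 5: H-K = 23 → X
  i= 6: D-S = 11 → L
  i= 7: U-C = 18 → S
  i= 8: V-K = 11 → L
  i= 9: D-T = 10 → K
  i=10: U-X = 23 → X
  i=11: E-T = 11 → L
  i=12: E-M = 18 → S
  i=13: Q-F = 11 → L
  i=14: X-N = 10 → K
  i=15: W-Z = 23 → X
  i=16: F-U = 11 → L
  i=17: V-D = 18 → S
  i=18: I-X = 11 → L
  i=19: O-E = 10 → K
  i=20: V-Y = 23 → X
  i=21: X-M = 11 → L
  i=22: B-J = 18 → S
  shifts repeat with period 5: XLSLK

XLSLK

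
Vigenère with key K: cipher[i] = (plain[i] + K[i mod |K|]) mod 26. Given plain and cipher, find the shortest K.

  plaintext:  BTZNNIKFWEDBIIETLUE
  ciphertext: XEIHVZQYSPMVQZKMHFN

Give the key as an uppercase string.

WLJUIRGT

  i= 0: X-B = 22 → W
  i= 1: E-T = 11 → L
  i= 2: I-Z =  9 → J
  i= 3: H-N = 20 → U
  i= 4: V-N =  8 → I
  i= 5: Z-I = 17 → R
  i= 6: Q-K =  6 → G
  i= 7: Y-F = 19 → T
  i= 8: S-W = 22 → W
  i= 9: P-E = 11 → L
  i=10: M-D =  9 → J
  i=11: V-B = 20 → U
  i=12: Q-I =  8 → I
  i=13: Z-I = 17 → R
  i=14: K-E =  6 → G
  i=15: M-T = 19 → T
  i=16: H-L = 22 → W
  i=17: F-U = 11 → L
  i=18: N-E =  9 → J
  shifts repeat with period 8: WLJUIRGT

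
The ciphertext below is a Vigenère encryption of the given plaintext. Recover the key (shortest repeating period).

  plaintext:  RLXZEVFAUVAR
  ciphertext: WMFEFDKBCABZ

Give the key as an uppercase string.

  i= 0: W-R =  5 → F
  i= 1: M-L =  1 → B
  i= 2: F-X =  8 → I
  i= 3: E-Z =  5 → F
  i= 4: F-E =  1 → B
  i= 5: D-V =  8 → I
  i= 6: K-F =  5 → F
  i= 7: B-A =  1 → B
  i= 8: C-U =  8 → I
  i= 9: A-V =  5 → F
  i=10: B-A =  1 → B
  i=11: Z-R =  8 → I
  shifts repeat with period 3: FBI

FBI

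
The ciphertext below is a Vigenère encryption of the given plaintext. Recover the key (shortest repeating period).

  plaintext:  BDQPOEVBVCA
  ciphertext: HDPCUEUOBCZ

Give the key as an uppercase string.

GAZN

  i= 0: H-B =  6 → G
  i= 1: D-D =  0 → A
  i= 2: P-Q = 25 → Z
  i= 3: C-P = 13 → N
  i= 4: U-O =  6 → G
  i= 5: E-E =  0 → A
  i= 6: U-V = 25 → Z
  i= 7: O-B = 13 → N
  i= 8: B-V =  6 → G
  i= 9: C-C =  0 → A
  i=10: Z-A = 25 → Z
  shifts repeat with period 4: GAZN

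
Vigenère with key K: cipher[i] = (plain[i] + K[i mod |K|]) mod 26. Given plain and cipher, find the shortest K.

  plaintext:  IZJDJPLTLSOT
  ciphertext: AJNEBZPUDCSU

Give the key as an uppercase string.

SKEB

  i= 0: A-I = 18 → S
  i= 1: J-Z = 10 → K
  i= 2: N-J =  4 → E
  i= 3: E-D =  1 → B
  i= 4: B-J = 18 → S
  i= 5: Z-P = 10 → K
  i= 6: P-L =  4 → E
  i= 7: U-T =  1 → B
  i= 8: D-L = 18 → S
  i= 9: C-S = 10 → K
  i=10: S-O =  4 → E
  i=11: U-T =  1 → B
  shifts repeat with period 4: SKEB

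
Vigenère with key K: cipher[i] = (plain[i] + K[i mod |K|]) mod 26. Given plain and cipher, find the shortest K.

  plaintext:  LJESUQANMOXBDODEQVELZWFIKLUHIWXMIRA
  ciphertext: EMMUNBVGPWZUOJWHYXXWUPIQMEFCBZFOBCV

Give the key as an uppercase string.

TDICTLV

  i= 0: E-L = 19 → T
  i= 1: M-J =  3 → D
  i= 2: M-E =  8 → I
  i= 3: U-S =  2 → C
  i= 4: N-U = 19 → T
  i= 5: B-Q = 11 → L
  i= 6: V-A = 21 → V
  i= 7: G-N = 19 → T
  i= 8: P-M =  3 → D
  i= 9: W-O =  8 → I
  i=10: Z-X =  2 → C
  i=11: U-B = 19 → T
  i=12: O-D = 11 → L
  i=13: J-O = 21 → V
  i=14: W-D = 19 → T
  i=15: H-E =  3 → D
  i=16: Y-Q =  8 → I
  i=17: X-V =  2 → C
  i=18: X-E = 19 → T
  i=19: W-L = 11 → L
  i=20: U-Z = 21 → V
  i=21: P-W = 19 → T
  i=22: I-F =  3 → D
  i=23: Q-I =  8 → I
  i=24: M-K =  2 → C
  i=25: E-L = 19 → T
  i=26: F-U = 11 → L
  i=27: C-H = 21 → V
  i=28: B-I = 19 → T
  i=29: Z-W =  3 → D
  i=30: F-X =  8 → I
  i=31: O-M =  2 → C
  i=32: B-I = 19 → T
  i=33: C-R = 11 → L
  i=34: V-A = 21 → V
  shifts repeat with period 7: TDICTLV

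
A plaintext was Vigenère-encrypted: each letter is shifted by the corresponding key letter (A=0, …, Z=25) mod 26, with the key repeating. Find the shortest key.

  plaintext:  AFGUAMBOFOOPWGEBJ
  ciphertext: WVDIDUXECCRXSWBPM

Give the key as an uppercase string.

  i= 0: W-A = 22 → W
  i= 1: V-F = 16 → Q
  i= 2: D-G = 23 → X
  i= 3: I-U = 14 → O
  i= 4: D-A =  3 → D
  i= 5: U-M =  8 → I
  i= 6: X-B = 22 → W
  i= 7: E-O = 16 → Q
  i= 8: C-F = 23 → X
  i= 9: C-O = 14 → O
  i=10: R-O =  3 → D
  i=11: X-P =  8 → I
  i=12: S-W = 22 → W
  i=13: W-G = 16 → Q
  i=14: B-E = 23 → X
  i=15: P-B = 14 → O
  i=16: M-J =  3 → D
  shifts repeat with period 6: WQXODI

WQXODI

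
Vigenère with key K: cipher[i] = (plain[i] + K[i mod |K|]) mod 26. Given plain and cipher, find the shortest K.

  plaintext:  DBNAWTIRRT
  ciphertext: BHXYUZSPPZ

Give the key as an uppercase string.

YGKY

  i= 0: B-D = 24 → Y
  i= 1: H-B =  6 → G
  i= 2: X-N = 10 → K
  i= 3: Y-A = 24 → Y
  i= 4: U-W = 24 → Y
  i= 5: Z-T =  6 → G
  i= 6: S-I = 10 → K
  i= 7: P-R = 24 → Y
  i= 8: P-R = 24 → Y
  i= 9: Z-T =  6 → G
  shifts repeat with period 4: YGKY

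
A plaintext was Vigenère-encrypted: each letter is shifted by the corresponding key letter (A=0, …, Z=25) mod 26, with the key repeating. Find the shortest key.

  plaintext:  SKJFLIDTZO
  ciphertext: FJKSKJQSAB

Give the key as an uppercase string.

NZB

  i= 0: F-S = 13 → N
  i= 1: J-K = 25 → Z
  i= 2: K-J =  1 → B
  i= 3: S-F = 13 → N
  i= 4: K-L = 25 → Z
  i= 5: J-I =  1 → B
  i= 6: Q-D = 13 → N
  i= 7: S-T = 25 → Z
  i= 8: A-Z =  1 → B
  i= 9: B-O = 13 → N
  shifts repeat with period 3: NZB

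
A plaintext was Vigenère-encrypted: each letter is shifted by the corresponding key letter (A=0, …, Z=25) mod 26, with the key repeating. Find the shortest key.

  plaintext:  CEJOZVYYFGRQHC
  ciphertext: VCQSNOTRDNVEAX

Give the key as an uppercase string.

TYHEOTV

  i= 0: V-C = 19 → T
  i= 1: C-E = 24 → Y
  i= 2: Q-J =  7 → H
  i= 3: S-O =  4 → E
  i= 4: N-Z = 14 → O
  i= 5: O-V = 19 → T
  i= 6: T-Y = 21 → V
  i= 7: R-Y = 19 → T
  i= 8: D-F = 24 → Y
  i= 9: N-G =  7 → H
  i=10: V-R =  4 → E
  i=11: E-Q = 14 → O
  i=12: A-H = 19 → T
  i=13: X-C = 21 → V
  shifts repeat with period 7: TYHEOTV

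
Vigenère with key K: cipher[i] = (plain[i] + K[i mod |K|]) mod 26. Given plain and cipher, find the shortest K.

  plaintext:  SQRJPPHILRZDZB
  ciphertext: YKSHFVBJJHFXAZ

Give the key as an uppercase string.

GUBYQ

  i= 0: Y-S =  6 → G
  i= 1: K-Q = 20 → U
  i= 2: S-R =  1 → B
  i= 3: H-J = 24 → Y
  i= 4: F-P = 16 → Q
  i= 5: V-P =  6 → G
  i= 6: B-H = 20 → U
  i= 7: J-I =  1 → B
  i= 8: J-L = 24 → Y
  i= 9: H-R = 16 → Q
  i=10: F-Z =  6 → G
  i=11: X-D = 20 → U
  i=12: A-Z =  1 → B
  i=13: Z-B = 24 → Y
  shifts repeat with period 5: GUBYQ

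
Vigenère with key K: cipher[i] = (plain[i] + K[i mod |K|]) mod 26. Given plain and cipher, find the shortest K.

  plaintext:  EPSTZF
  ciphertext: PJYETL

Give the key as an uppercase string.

  i= 0: P-E = 11 → L
  i= 1: J-P = 20 → U
  i= 2: Y-S =  6 → G
  i= 3: E-T = 11 → L
  i= 4: T-Z = 20 → U
  i= 5: L-F =  6 → G
  shifts repeat with period 3: LUG

LUG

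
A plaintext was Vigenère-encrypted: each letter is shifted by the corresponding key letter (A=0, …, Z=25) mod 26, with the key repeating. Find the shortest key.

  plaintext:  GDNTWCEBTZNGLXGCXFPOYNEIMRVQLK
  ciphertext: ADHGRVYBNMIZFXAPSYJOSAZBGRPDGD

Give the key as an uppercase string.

  i= 0: A-G = 20 → U
  i= 1: D-D =  0 → A
  i= 2: H-N = 20 → U
  i= 3: G-T = 13 → N
  i= 4: R-W = 21 → V
  i= 5: V-C = 19 → T
  i= 6: Y-E = 20 → U
  i= 7: B-B =  0 → A
  i= 8: N-T = 20 → U
  i= 9: M-Z = 13 → N
  i=10: I-N = 21 → V
  i=11: Z-G = 19 → T
  i=12: F-L = 20 → U
  i=13: X-X =  0 → A
  i=14: A-G = 20 → U
  i=15: P-C = 13 → N
  i=16: S-X = 21 → V
  i=17: Y-F = 19 → T
  i=18: J-P = 20 → U
  i=19: O-O =  0 → A
  i=20: S-Y = 20 → U
  i=21: A-N = 13 → N
  i=22: Z-E = 21 → V
  i=23: B-I = 19 → T
  i=24: G-M = 20 → U
  i=25: R-R =  0 → A
  i=26: P-V = 20 → U
  i=27: D-Q = 13 → N
  i=28: G-L = 21 → V
  i=29: D-K = 19 → T
  shifts repeat with period 6: UAUNVT

UAUNVT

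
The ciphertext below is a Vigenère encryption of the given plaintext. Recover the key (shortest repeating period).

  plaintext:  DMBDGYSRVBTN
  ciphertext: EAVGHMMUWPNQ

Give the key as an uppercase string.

  i= 0: E-D =  1 → B
  i= 1: A-M = 14 → O
  i= 2: V-B = 20 → U
  i= 3: G-D =  3 → D
  i= 4: H-G =  1 → B
  i= 5: M-Y = 14 → O
  i= 6: M-S = 20 → U
  i= 7: U-R =  3 → D
  i= 8: W-V =  1 → B
  i= 9: P-B = 14 → O
  i=10: N-T = 20 → U
  i=11: Q-N =  3 → D
  shifts repeat with period 4: BOUD

BOUD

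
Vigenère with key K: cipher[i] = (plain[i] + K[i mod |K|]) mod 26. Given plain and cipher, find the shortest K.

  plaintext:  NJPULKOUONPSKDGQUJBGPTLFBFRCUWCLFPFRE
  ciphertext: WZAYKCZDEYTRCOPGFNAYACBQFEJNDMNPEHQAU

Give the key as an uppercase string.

JQLEZSL

  i= 0: W-N =  9 → J
  i= 1: Z-J = 16 → Q
  i= 2: A-P = 11 → L
  i= 3: Y-U =  4 → E
  i= 4: K-L = 25 → Z
  i= 5: C-K = 18 → S
  i= 6: Z-O = 11 → L
  i= 7: D-U =  9 → J
  i= 8: E-O = 16 → Q
  i= 9: Y-N = 11 → L
  i=10: T-P =  4 → E
  i=11: R-S = 25 → Z
  i=12: C-K = 18 → S
  i=13: O-D = 11 → L
  i=14: P-G =  9 → J
  i=15: G-Q = 16 → Q
  i=16: F-U = 11 → L
  i=17: N-J =  4 → E
  i=18: A-B = 25 → Z
  i=19: Y-G = 18 → S
  i=20: A-P = 11 → L
  i=21: C-T =  9 → J
  i=22: B-L = 16 → Q
  i=23: Q-F = 11 → L
  i=24: F-B =  4 → E
  i=25: E-F = 25 → Z
  i=26: J-R = 18 → S
  i=27: N-C = 11 → L
  i=28: D-U =  9 → J
  i=29: M-W = 16 → Q
  i=30: N-C = 11 → L
  i=31: P-L =  4 → E
  i=32: E-F = 25 → Z
  i=33: H-P = 18 → S
  i=34: Q-F = 11 → L
  i=35: A-R =  9 → J
  i=36: U-E = 16 → Q
  shifts repeat with period 7: JQLEZSL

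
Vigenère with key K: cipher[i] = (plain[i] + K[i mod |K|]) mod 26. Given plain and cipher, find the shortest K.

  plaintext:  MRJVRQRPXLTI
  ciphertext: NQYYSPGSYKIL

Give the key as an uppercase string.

  i= 0: N-M =  1 → B
  i= 1: Q-R = 25 → Z
  i= 2: Y-J = 15 → P
  i= 3: Y-V =  3 → D
  i= 4: S-R =  1 → B
  i= 5: P-Q = 25 → Z
  i= 6: G-R = 15 → P
  i= 7: S-P =  3 → D
  i= 8: Y-X =  1 → B
  i= 9: K-L = 25 → Z
  i=10: I-T = 15 → P
  i=11: L-I =  3 → D
  shifts repeat with period 4: BZPD

BZPD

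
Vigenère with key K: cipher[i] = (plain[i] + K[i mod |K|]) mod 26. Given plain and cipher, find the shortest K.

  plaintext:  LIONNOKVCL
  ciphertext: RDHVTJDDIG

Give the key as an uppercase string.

  i= 0: R-L =  6 → G
  i= 1: D-I = 21 → V
  i= 2: H-O = 19 → T
  i= 3: V-N =  8 → I
  i= 4: T-N =  6 → G
  i= 5: J-O = 21 → V
  i= 6: D-K = 19 → T
  i= 7: D-V =  8 → I
  i= 8: I-C =  6 → G
  i= 9: G-L = 21 → V
  shifts repeat with period 4: GVTI

GVTI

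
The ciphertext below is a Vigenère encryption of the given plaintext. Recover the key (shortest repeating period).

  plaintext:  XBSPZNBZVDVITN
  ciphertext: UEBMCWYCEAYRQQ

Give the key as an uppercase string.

XDJ

  i= 0: U-X = 23 → X
  i= 1: E-B =  3 → D
  i= 2: B-S =  9 → J
  i= 3: M-P = 23 → X
  i= 4: C-Z =  3 → D
  i= 5: W-N =  9 → J
  i= 6: Y-B = 23 → X
  i= 7: C-Z =  3 → D
  i= 8: E-V =  9 → J
  i= 9: A-D = 23 → X
  i=10: Y-V =  3 → D
  i=11: R-I =  9 → J
  i=12: Q-T = 23 → X
  i=13: Q-N =  3 → D
  shifts repeat with period 3: XDJ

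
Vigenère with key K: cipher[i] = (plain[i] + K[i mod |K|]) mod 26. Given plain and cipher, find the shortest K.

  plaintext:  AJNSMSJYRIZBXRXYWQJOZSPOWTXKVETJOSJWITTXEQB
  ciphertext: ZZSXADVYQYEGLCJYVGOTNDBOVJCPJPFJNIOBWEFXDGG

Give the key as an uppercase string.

ZQFFOLMA

  i= 0: Z-A = 25 → Z
  i= 1: Z-J = 16 → Q
  i= 2: S-N =  5 → F
  i= 3: X-S =  5 → F
  i= 4: A-M = 14 → O
  i= 5: D-S = 11 → L
  i= 6: V-J = 12 → M
  i= 7: Y-Y =  0 → A
  i= 8: Q-R = 25 → Z
  i= 9: Y-I = 16 → Q
  i=10: E-Z =  5 → F
  i=11: G-B =  5 → F
  i=12: L-X = 14 → O
  i=13: C-R = 11 → L
  i=14: J-X = 12 → M
  i=15: Y-Y =  0 → A
  i=16: V-W = 25 → Z
  i=17: G-Q = 16 → Q
  i=18: O-J =  5 → F
  i=19: T-O =  5 → F
  i=20: N-Z = 14 → O
  i=21: D-S = 11 → L
  i=22: B-P = 12 → M
  i=23: O-O =  0 → A
  i=24: V-W = 25 → Z
  i=25: J-T = 16 → Q
  i=26: C-X =  5 → F
  i=27: P-K =  5 → F
  i=28: J-V = 14 → O
  i=29: P-E = 11 → L
  i=30: F-T = 12 → M
  i=31: J-J =  0 → A
  i=32: N-O = 25 → Z
  i=33: I-S = 16 → Q
  i=34: O-J =  5 → F
  i=35: B-W =  5 → F
  i=36: W-I = 14 → O
  i=37: E-T = 11 → L
  i=38: F-T = 12 → M
  i=39: X-X =  0 → A
  i=40: D-E = 25 → Z
  i=41: G-Q = 16 → Q
  i=42: G-B =  5 → F
  shifts repeat with period 8: ZQFFOLMA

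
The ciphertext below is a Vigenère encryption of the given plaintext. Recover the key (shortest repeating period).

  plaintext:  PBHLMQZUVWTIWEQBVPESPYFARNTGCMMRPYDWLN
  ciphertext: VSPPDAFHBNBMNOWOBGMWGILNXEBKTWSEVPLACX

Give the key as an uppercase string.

GRIERKGN

  i= 0: V-P =  6 → G
  i= 1: S-B = 17 → R
  i= 2: P-H =  8 → I
  i= 3: P-L =  4 → E
  i= 4: D-M = 17 → R
  i= 5: A-Q = 10 → K
  i= 6: F-Z =  6 → G
  i= 7: H-U = 13 → N
  i= 8: B-V =  6 → G
  i= 9: N-W = 17 → R
  i=10: B-T =  8 → I
  i=11: M-I =  4 → E
  i=12: N-W = 17 → R
  i=13: O-E = 10 → K
  i=14: W-Q =  6 → G
  i=15: O-B = 13 → N
  i=16: B-V =  6 → G
  i=17: G-P = 17 → R
  i=18: M-E =  8 → I
  i=19: W-S =  4 → E
  i=20: G-P = 17 → R
  i=21: I-Y = 10 → K
  i=22: L-F =  6 → G
  i=23: N-A = 13 → N
  i=24: X-R =  6 → G
  i=25: E-N = 17 → R
  i=26: B-T =  8 → I
  i=27: K-G =  4 → E
  i=28: T-C = 17 → R
  i=29: W-M = 10 → K
  i=30: S-M =  6 → G
  i=31: E-R = 13 → N
  i=32: V-P =  6 → G
  i=33: P-Y = 17 → R
  i=34: L-D =  8 → I
  i=35: A-W =  4 → E
  i=36: C-L = 17 → R
  i=37: X-N = 10 → K
  shifts repeat with period 8: GRIERKGN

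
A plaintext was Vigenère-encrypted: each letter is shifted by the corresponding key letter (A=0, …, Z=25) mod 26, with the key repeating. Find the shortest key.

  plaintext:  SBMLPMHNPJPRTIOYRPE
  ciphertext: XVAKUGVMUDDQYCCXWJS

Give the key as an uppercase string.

  i= 0: X-S =  5 → F
  i= 1: V-B = 20 → U
  i= 2: A-M = 14 → O
  i= 3: K-L = 25 → Z
  i= 4: U-P =  5 → F
  i= 5: G-M = 20 → U
  i= 6: V-H = 14 → O
  i= 7: M-N = 25 → Z
  i= 8: U-P =  5 → F
  i= 9: D-J = 20 → U
  i=10: D-P = 14 → O
  i=11: Q-R = 25 → Z
  i=12: Y-T =  5 → F
  i=13: C-I = 20 → U
  i=14: C-O = 14 → O
  i=15: X-Y = 25 → Z
  i=16: W-R =  5 → F
  i=17: J-P = 20 → U
  i=18: S-E = 14 → O
  shifts repeat with period 4: FUOZ

FUOZ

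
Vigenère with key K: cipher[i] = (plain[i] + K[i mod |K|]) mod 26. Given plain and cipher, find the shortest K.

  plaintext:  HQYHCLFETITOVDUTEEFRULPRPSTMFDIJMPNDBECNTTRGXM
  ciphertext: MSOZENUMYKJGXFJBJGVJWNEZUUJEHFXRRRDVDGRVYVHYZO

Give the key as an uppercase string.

FCQSCCPI

  i= 0: M-H =  5 → F
  i= 1: S-Q =  2 → C
  i= 2: O-Y = 16 → Q
  i= 3: Z-H = 18 → S
  i= 4: E-C =  2 → C
  i= 5: N-L =  2 → C
  i= 6: U-F = 15 → P
  i= 7: M-E =  8 → I
  i= 8: Y-T =  5 → F
  i= 9: K-I =  2 → C
  i=10: J-T = 16 → Q
  i=11: G-O = 18 → S
  i=12: X-V =  2 → C
  i=13: F-D =  2 → C
  i=14: J-U = 15 → P
  i=15: B-T =  8 → I
  i=16: J-E =  5 → F
  i=17: G-E =  2 → C
  i=18: V-F = 16 → Q
  i=19: J-R = 18 → S
  i=20: W-U =  2 → C
  i=21: N-L =  2 → C
  i=22: E-P = 15 → P
  i=23: Z-R =  8 → I
  i=24: U-P =  5 → F
  i=25: U-S =  2 → C
  i=26: J-T = 16 → Q
  i=27: E-M = 18 → S
  i=28: H-F =  2 → C
  i=29: F-D =  2 → C
  i=30: X-I = 15 → P
  i=31: R-J =  8 → I
  i=32: R-M =  5 → F
  i=33: R-P =  2 → C
  i=34: D-N = 16 → Q
  i=35: V-D = 18 → S
  i=36: D-B =  2 → C
  i=37: G-E =  2 → C
  i=38: R-C = 15 → P
  i=39: V-N =  8 → I
  i=40: Y-T =  5 → F
  i=41: V-T =  2 → C
  i=42: H-R = 16 → Q
  i=43: Y-G = 18 → S
  i=44: Z-X =  2 → C
  i=45: O-M =  2 → C
  shifts repeat with period 8: FCQSCCPI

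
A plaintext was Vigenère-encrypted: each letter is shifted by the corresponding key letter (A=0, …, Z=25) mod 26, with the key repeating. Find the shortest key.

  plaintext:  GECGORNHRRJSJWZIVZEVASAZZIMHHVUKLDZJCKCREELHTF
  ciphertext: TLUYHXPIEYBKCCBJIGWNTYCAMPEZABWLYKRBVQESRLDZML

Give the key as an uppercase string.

NHSSTGCB

  i= 0: T-G = 13 → N
  i= 1: L-E =  7 → H
  i= 2: U-C = 18 → S
  i= 3: Y-G = 18 → S
  i= 4: H-O = 19 → T
  i= 5: X-R =  6 → G
  i= 6: P-N =  2 → C
  i= 7: I-H =  1 → B
  i= 8: E-R = 13 → N
  i= 9: Y-R =  7 → H
  i=10: B-J = 18 → S
  i=11: K-S = 18 → S
  i=12: C-J = 19 → T
  i=13: C-W =  6 → G
  i=14: B-Z =  2 → C
  i=15: J-I =  1 → B
  i=16: I-V = 13 → N
  i=17: G-Z =  7 → H
  i=18: W-E = 18 → S
  i=19: N-V = 18 → S
  i=20: T-A = 19 → T
  i=21: Y-S =  6 → G
  i=22: C-A =  2 → C
  i=23: A-Z =  1 → B
  i=24: M-Z = 13 → N
  i=25: P-I =  7 → H
  i=26: E-M = 18 → S
  i=27: Z-H = 18 → S
  i=28: A-H = 19 → T
  i=29: B-V =  6 → G
  i=30: W-U =  2 → C
  i=31: L-K =  1 → B
  i=32: Y-L = 13 → N
  i=33: K-D =  7 → H
  i=34: R-Z = 18 → S
  i=35: B-J = 18 → S
  i=36: V-C = 19 → T
  i=37: Q-K =  6 → G
  i=38: E-C =  2 → C
  i=39: S-R =  1 → B
  i=40: R-E = 13 → N
  i=41: L-E =  7 → H
  i=42: D-L = 18 → S
  i=43: Z-H = 18 → S
  i=44: M-T = 19 → T
  i=45: L-F =  6 → G
  shifts repeat with period 8: NHSSTGCB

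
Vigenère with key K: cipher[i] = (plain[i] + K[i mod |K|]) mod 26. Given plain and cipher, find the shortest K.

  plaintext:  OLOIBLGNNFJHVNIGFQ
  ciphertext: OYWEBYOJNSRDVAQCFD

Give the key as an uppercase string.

  i= 0: O-O =  0 → A
  i= 1: Y-L = 13 → N
  i= 2: W-O =  8 → I
  i= 3: E-I = 22 → W
  i= 4: B-B =  0 → A
  i= 5: Y-L = 13 → N
  i= 6: O-G =  8 → I
  i= 7: J-N = 22 → W
  i= 8: N-N =  0 → A
  i= 9: S-F = 13 → N
  i=10: R-J =  8 → I
  i=11: D-H = 22 → W
  i=12: V-V =  0 → A
  i=13: A-N = 13 → N
  i=14: Q-I =  8 → I
  i=15: C-G = 22 → W
  i=16: F-F =  0 → A
  i=17: D-Q = 13 → N
  shifts repeat with period 4: ANIW

ANIW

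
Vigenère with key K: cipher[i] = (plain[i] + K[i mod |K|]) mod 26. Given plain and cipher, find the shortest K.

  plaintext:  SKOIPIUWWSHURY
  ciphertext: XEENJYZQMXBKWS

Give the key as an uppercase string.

FUQ

  i= 0: X-S =  5 → F
  i= 1: E-K = 20 → U
  i= 2: E-O = 16 → Q
  i= 3: N-I =  5 → F
  i= 4: J-P = 20 → U
  i= 5: Y-I = 16 → Q
  i= 6: Z-U =  5 → F
  i= 7: Q-W = 20 → U
  i= 8: M-W = 16 → Q
  i= 9: X-S =  5 → F
  i=10: B-H = 20 → U
  i=11: K-U = 16 → Q
  i=12: W-R =  5 → F
  i=13: S-Y = 20 → U
  shifts repeat with period 3: FUQ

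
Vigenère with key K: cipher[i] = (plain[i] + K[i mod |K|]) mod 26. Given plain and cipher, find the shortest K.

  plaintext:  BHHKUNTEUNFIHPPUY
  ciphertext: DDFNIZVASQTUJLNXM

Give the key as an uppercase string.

CWYDOM

  i= 0: D-B =  2 → C
  i= 1: D-H = 22 → W
  i= 2: F-H = 24 → Y
  i= 3: N-K =  3 → D
  i= 4: I-U = 14 → O
  i= 5: Z-N = 12 → M
  i= 6: V-T =  2 → C
  i= 7: A-E = 22 → W
  i= 8: S-U = 24 → Y
  i= 9: Q-N =  3 → D
  i=10: T-F = 14 → O
  i=11: U-I = 12 → M
  i=12: J-H =  2 → C
  i=13: L-P = 22 → W
  i=14: N-P = 24 → Y
  i=15: X-U =  3 → D
  i=16: M-Y = 14 → O
  shifts repeat with period 6: CWYDOM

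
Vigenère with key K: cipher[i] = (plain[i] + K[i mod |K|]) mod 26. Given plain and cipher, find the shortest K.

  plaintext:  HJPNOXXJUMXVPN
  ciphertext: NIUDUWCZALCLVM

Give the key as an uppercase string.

GZFQ

  i= 0: N-H =  6 → G
  i= 1: I-J = 25 → Z
  i= 2: U-P =  5 → F
  i= 3: D-N = 16 → Q
  i= 4: U-O =  6 → G
  i= 5: W-X = 25 → Z
  i= 6: C-X =  5 → F
  i= 7: Z-J = 16 → Q
  i= 8: A-U =  6 → G
  i= 9: L-M = 25 → Z
  i=10: C-X =  5 → F
  i=11: L-V = 16 → Q
  i=12: V-P =  6 → G
  i=13: M-N = 25 → Z
  shifts repeat with period 4: GZFQ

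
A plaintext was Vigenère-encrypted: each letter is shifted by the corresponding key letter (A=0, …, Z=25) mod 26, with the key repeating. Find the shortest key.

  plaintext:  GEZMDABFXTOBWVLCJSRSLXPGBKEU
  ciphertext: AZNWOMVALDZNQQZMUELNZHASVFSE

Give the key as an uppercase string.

UVOKLM

  i= 0: A-G = 20 → U
  i= 1: Z-E = 21 → V
  i= 2: N-Z = 14 → O
  i= 3: W-M = 10 → K
  i= 4: O-D = 11 → L
  i= 5: M-A = 12 → M
  i= 6: V-B = 20 → U
  i= 7: A-F = 21 → V
  i= 8: L-X = 14 → O
  i= 9: D-T = 10 → K
  i=10: Z-O = 11 → L
  i=11: N-B = 12 → M
  i=12: Q-W = 20 → U
  i=13: Q-V = 21 → V
  i=14: Z-L = 14 → O
  i=15: M-C = 10 → K
  i=16: U-J = 11 → L
  i=17: E-S = 12 → M
  i=18: L-R = 20 → U
  i=19: N-S = 21 → V
  i=20: Z-L = 14 → O
  i=21: H-X = 10 → K
  i=22: A-P = 11 → L
  i=23: S-G = 12 → M
  i=24: V-B = 20 → U
  i=25: F-K = 21 → V
  i=26: S-E = 14 → O
  i=27: E-U = 10 → K
  shifts repeat with period 6: UVOKLM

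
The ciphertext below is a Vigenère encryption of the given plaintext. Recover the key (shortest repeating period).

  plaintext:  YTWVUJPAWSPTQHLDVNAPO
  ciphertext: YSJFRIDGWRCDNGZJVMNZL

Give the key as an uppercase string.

AZNKXZOG

  i= 0: Y-Y =  0 → A
  i= 1: S-T = 25 → Z
  i= 2: J-W = 13 → N
  i= 3: F-V = 10 → K
  i= 4: R-U = 23 → X
  i= 5: I-J = 25 → Z
  i= 6: D-P = 14 → O
  i= 7: G-A =  6 → G
  i= 8: W-W =  0 → A
  i= 9: R-S = 25 → Z
  i=10: C-P = 13 → N
  i=11: D-T = 10 → K
  i=12: N-Q = 23 → X
  i=13: G-H = 25 → Z
  i=14: Z-L = 14 → O
  i=15: J-D =  6 → G
  i=16: V-V =  0 → A
  i=17: M-N = 25 → Z
  i=18: N-A = 13 → N
  i=19: Z-P = 10 → K
  i=20: L-O = 23 → X
  shifts repeat with period 8: AZNKXZOG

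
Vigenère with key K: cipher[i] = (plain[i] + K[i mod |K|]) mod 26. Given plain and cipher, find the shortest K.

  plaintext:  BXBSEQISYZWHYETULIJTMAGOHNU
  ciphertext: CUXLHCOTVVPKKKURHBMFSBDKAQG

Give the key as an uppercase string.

  i= 0: C-B =  1 → B
  i= 1: U-X = 23 → X
  i= 2: X-B = 22 → W
  i= 3: L-S = 19 → T
  i= 4: H-E =  3 → D
  i= 5: C-Q = 12 → M
  i= 6: O-I =  6 → G
  i= 7: T-S =  1 → B
  i= 8: V-Y = 23 → X
  i= 9: V-Z = 22 → W
  i=10: P-W = 19 → T
  i=11: K-H =  3 → D
  i=12: K-Y = 12 → M
  i=13: K-E =  6 → G
  i=14: U-T =  1 → B
  i=15: R-U = 23 → X
  i=16: H-L = 22 → W
  i=17: B-I = 19 → T
  i=18: M-J =  3 → D
  i=19: F-T = 12 → M
  i=20: S-M =  6 → G
  i=21: B-A =  1 → B
  i=22: D-G = 23 → X
  i=23: K-O = 22 → W
  i=24: A-H = 19 → T
  i=25: Q-N =  3 → D
  i=26: G-U = 12 → M
  shifts repeat with period 7: BXWTDMG

BXWTDMG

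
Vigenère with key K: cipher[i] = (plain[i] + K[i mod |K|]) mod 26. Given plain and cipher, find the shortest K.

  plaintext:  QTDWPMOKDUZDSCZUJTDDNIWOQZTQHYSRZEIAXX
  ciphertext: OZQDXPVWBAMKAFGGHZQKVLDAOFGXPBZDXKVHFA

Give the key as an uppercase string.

  i= 0: O-Q = 24 → Y
  i= 1: Z-T =  6 → G
  i= 2: Q-D = 13 → N
  i= 3: D-W =  7 → H
  i= 4: X-P =  8 → I
  i= 5: P-M =  3 → D
  i= 6: V-O =  7 → H
  i= 7: W-K = 12 → M
  i= 8: B-D = 24 → Y
  i= 9: A-U =  6 → G
  i=10: M-Z = 13 → N
  i=11: K-D =  7 → H
  i=12: A-S =  8 → I
  i=13: F-C =  3 → D
  i=14: G-Z =  7 → H
  i=15: G-U = 12 → M
  i=16: H-J = 24 → Y
  i=17: Z-T =  6 → G
  i=18: Q-D = 13 → N
  i=19: K-D =  7 → H
  i=20: V-N =  8 → I
  i=21: L-I =  3 → D
  i=22: D-W =  7 → H
  i=23: A-O = 12 → M
  i=24: O-Q = 24 → Y
  i=25: F-Z =  6 → G
  i=26: G-T = 13 → N
  i=27: X-Q =  7 → H
  i=28: P-H =  8 → I
  i=29: B-Y =  3 → D
  i=30: Z-S =  7 → H
  i=31: D-R = 12 → M
  i=32: X-Z = 24 → Y
  i=33: K-E =  6 → G
  i=34: V-I = 13 → N
  i=35: H-A =  7 → H
  i=36: F-X =  8 → I
  i=37: A-X =  3 → D
  shifts repeat with period 8: YGNHIDHM

YGNHIDHM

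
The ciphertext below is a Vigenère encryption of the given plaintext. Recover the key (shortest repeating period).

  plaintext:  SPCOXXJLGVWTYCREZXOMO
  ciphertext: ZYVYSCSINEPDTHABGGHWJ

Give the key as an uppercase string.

  i= 0: Z-S =  7 → H
  i= 1: Y-P =  9 → J
  i= 2: V-C = 19 → T
  i= 3: Y-O = 10 → K
  i= 4: S-X = 21 → V
  i= 5: C-X =  5 → F
  i= 6: S-J =  9 → J
  i= 7: I-L = 23 → X
  i= 8: N-G =  7 → H
  i= 9: E-V =  9 → J
  i=10: P-W = 19 → T
  i=11: D-T = 10 → K
  i=12: T-Y = 21 → V
  i=13: H-C =  5 → F
  i=14: A-R =  9 → J
  i=15: B-E = 23 → X
  i=16: G-Z =  7 → H
  i=17: G-X =  9 → J
  i=18: H-O = 19 → T
  i=19: W-M = 10 → K
  i=20: J-O = 21 → V
  shifts repeat with period 8: HJTKVFJX

HJTKVFJX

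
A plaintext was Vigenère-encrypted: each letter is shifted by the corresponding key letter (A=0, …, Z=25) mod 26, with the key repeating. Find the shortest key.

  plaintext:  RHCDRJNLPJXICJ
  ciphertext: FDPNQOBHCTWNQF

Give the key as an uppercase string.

  i= 0: F-R = 14 → O
  i= 1: D-H = 22 → W
  i= 2: P-C = 13 → N
  i= 3: N-D = 10 → K
  i= 4: Q-R = 25 → Z
  i= 5: O-J =  5 → F
  i= 6: B-N = 14 → O
  i= 7: H-L = 22 → W
  i= 8: C-P = 13 → N
  i= 9: T-J = 10 → K
  i=10: W-X = 25 → Z
  i=11: N-I =  5 → F
  i=12: Q-C = 14 → O
  i=13: F-J = 22 → W
  shifts repeat with period 6: OWNKZF

OWNKZF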